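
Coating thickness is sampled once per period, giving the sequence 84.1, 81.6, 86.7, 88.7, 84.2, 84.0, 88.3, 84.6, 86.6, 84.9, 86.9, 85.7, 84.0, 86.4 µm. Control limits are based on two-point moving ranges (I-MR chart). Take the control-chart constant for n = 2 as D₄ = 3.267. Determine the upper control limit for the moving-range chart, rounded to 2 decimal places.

8.37

Moving ranges: 2.5, 5.1, 2.0, 4.5, 0.2, 4.3, 3.7, 2.0, 1.7, 2.0, 1.2, 1.7, 2.4; M̄R̄ = 33.3000 / 13 = 2.5615
UCL_MR = D₄·M̄R̄ = 3.267 × 2.5615 = 8.3685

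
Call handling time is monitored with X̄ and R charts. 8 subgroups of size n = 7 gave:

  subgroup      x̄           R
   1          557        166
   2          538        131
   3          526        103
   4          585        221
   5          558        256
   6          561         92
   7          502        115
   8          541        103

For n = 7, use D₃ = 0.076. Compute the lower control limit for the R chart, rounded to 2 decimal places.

R̄ = (166 + 131 + 103 + 221 + 256 + 92 + 115 + 103) / 8 = 1187.0000 / 8 = 148.3750
LCL_R = D₃·R̄ = 0.076 × 148.3750 = 11.2765

11.28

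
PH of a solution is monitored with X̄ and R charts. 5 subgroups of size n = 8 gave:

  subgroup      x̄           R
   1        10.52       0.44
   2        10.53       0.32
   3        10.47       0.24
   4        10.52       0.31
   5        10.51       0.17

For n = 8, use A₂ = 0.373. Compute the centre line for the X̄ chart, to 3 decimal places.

10.510

X̄̄ = (10.52 + 10.53 + 10.47 + 10.52 + 10.51) / 5 = 52.5500 / 5 = 10.5100
CL = X̄̄ = 10.5100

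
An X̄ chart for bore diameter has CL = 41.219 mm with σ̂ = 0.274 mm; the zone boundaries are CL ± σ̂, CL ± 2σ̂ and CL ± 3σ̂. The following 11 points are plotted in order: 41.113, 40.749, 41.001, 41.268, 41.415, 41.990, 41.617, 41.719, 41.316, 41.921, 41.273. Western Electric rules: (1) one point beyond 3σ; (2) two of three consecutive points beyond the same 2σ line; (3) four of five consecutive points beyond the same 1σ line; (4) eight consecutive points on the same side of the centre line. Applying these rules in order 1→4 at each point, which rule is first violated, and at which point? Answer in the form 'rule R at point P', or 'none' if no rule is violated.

Zone of each point (C = within 1σ̂, B = 1σ̂–2σ̂, A = 2σ̂–3σ̂, * = beyond 3σ̂; sign = side of CL): 1:-C, 2:-B, 3:-C, 4:+C, 5:+C, 6:+A, 7:+B, 8:+B, 9:+C, 10:+A, 11:+C
Rule 3 (four of five consecutive points beyond the same 1σ limit) is satisfied at point 10.

rule 3 at point 10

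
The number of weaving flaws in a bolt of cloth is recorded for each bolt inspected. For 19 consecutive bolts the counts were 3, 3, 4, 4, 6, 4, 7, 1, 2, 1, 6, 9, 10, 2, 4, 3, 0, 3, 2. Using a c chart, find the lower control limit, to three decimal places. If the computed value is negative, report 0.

c̄ = (3 + 3 + 4 + 4 + 6 + 4 + 7 + 1 + 2 + 1 + 6 + 9 + 10 + 2 + 4 + 3 + 0 + 3 + 2) / 19 = 74 / 19 = 3.8947
LCL = c̄ − 3√c̄ = 3.8947 − 3 × 1.9735 = -2.0258 → 0 (cannot be negative)

0.000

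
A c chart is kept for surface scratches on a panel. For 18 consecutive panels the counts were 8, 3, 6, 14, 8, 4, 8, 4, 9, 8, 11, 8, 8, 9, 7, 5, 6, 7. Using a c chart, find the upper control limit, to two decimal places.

15.54

c̄ = (8 + 3 + 6 + 14 + 8 + 4 + 8 + 4 + 9 + 8 + 11 + 8 + 8 + 9 + 7 + 5 + 6 + 7) / 18 = 133 / 18 = 7.3889
UCL = c̄ + 3√c̄ = 7.3889 + 3 × √7.3889 = 7.3889 + 3 × 2.7183 = 15.5436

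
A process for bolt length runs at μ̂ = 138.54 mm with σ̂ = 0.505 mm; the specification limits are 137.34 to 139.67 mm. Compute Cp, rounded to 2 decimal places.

Cp = (USL − LSL) / (6σ̂) = (139.67 − 137.34) / (6 × 0.505) = 2.3300 / 3.0300 = 0.7690

0.77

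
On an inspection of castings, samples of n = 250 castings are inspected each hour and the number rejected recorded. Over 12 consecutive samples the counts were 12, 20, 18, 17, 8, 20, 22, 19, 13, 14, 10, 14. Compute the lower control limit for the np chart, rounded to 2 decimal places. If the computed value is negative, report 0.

4.12

p̄ = Σdᵢ / (k·n) = 187 / (12 × 250) = 0.06233
LCL = np̄ − 3·√(np̄(1−p̄)) = 15.5833 − 3 × 3.8226 = 4.1157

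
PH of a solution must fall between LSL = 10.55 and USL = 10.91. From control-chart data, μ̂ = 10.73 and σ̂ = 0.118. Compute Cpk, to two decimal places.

Cpu = (USL − μ̂) / (3σ̂) = (10.91 − 10.73) / (3 × 0.118) = 0.5085; Cpl = (μ̂ − LSL) / (3σ̂) = (10.73 − 10.55) / (3 × 0.118) = 0.5085; Cpk = min(Cpu, Cpl) = 0.5085

0.51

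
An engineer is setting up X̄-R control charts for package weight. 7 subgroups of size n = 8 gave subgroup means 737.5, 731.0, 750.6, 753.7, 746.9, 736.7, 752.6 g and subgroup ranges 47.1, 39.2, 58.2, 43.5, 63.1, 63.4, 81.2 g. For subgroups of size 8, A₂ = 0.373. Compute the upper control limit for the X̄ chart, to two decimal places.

765.23

X̄̄ = (737.5 + 731.0 + 750.6 + 753.7 + 746.9 + 736.7 + 752.6) / 7 = 5209.0000 / 7 = 744.1429
R̄ = (47.1 + 39.2 + 58.2 + 43.5 + 63.1 + 63.4 + 81.2) / 7 = 395.7000 / 7 = 56.5286
UCL = X̄̄ + A₂·R̄ = 744.1429 + 0.373 × 56.5286 = 765.2280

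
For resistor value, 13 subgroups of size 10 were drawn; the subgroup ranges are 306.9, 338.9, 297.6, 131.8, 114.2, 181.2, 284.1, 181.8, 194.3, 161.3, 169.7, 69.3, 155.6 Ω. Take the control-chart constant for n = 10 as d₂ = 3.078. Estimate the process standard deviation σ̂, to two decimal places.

64.64

R̄ = (306.9 + 338.9 + 297.6 + 131.8 + 114.2 + 181.2 + 284.1 + 181.8 + 194.3 + 161.3 + 169.7 + 69.3 + 155.6) / 13 = 198.9769
σ̂ = R̄ / d₂ = 198.9769 / 3.078 = 64.6449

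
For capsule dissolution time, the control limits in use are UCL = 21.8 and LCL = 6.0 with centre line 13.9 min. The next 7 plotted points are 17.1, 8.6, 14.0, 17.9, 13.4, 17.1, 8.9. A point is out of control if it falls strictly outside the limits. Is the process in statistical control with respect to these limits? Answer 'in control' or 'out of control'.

in control

All 7 points lie within [6.0, 21.8].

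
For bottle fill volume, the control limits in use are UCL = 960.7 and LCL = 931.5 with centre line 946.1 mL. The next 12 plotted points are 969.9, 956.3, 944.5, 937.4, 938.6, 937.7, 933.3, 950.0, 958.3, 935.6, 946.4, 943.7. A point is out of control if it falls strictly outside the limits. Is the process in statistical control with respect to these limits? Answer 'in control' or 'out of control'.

out of control

Compare each point to [931.5, 960.7]: sample 1 = 969.9 > UCL.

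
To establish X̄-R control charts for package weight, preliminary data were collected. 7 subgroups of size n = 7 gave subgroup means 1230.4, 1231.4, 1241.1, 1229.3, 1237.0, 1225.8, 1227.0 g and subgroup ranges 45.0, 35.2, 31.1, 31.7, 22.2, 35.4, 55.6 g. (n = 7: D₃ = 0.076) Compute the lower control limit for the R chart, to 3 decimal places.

R̄ = (45.0 + 35.2 + 31.1 + 31.7 + 22.2 + 35.4 + 55.6) / 7 = 256.2000 / 7 = 36.6000
LCL_R = D₃·R̄ = 0.076 × 36.6000 = 2.7816

2.782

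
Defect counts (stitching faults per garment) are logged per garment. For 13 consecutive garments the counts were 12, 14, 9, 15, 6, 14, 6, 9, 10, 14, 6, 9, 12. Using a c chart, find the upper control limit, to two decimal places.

c̄ = (12 + 14 + 9 + 15 + 6 + 14 + 6 + 9 + 10 + 14 + 6 + 9 + 12) / 13 = 136 / 13 = 10.4615
UCL = c̄ + 3√c̄ = 10.4615 + 3 × √10.4615 = 10.4615 + 3 × 3.2344 = 20.1648

20.16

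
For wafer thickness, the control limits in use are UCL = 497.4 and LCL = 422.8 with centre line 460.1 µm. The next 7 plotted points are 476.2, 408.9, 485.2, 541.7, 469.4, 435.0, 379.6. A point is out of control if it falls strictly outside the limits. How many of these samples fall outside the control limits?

3

Compare each point to [422.8, 497.4]: sample 2 = 408.9 < LCL; sample 4 = 541.7 > UCL; sample 7 = 379.6 < LCL.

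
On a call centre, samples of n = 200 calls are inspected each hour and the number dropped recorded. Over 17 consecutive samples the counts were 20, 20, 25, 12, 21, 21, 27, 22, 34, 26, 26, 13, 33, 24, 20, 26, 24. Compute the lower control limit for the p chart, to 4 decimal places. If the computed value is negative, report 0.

0.0480

p̄ = Σdᵢ / (k·n) = 394 / (17 × 200) = 0.11588
LCL = p̄ − 3·√(p̄(1−p̄)/n) = 0.11588 − 3 × 0.02263 = 0.04798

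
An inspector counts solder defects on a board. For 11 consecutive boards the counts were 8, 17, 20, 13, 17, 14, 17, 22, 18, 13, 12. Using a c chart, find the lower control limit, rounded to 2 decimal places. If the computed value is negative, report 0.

c̄ = (8 + 17 + 20 + 13 + 17 + 14 + 17 + 22 + 18 + 13 + 12) / 11 = 171 / 11 = 15.5455
LCL = c̄ − 3√c̄ = 15.5455 − 3 × 3.9428 = 3.7171

3.72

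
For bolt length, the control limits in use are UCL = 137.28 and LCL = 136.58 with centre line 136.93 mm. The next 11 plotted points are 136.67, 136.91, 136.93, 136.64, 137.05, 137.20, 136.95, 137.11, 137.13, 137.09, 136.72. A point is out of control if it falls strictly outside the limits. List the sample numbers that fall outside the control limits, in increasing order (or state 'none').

All 11 points lie within [136.58, 137.28].

none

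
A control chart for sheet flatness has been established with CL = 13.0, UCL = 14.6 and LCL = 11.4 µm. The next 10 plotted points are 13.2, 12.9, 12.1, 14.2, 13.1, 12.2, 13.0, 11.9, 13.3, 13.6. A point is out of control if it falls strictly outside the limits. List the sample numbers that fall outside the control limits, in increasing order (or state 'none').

none

All 10 points lie within [11.4, 14.6].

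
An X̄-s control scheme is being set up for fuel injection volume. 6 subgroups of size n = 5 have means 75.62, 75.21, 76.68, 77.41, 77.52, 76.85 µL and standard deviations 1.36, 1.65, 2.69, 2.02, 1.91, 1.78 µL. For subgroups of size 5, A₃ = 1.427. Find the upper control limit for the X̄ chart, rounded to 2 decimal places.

79.26

X̄̄ = (75.62 + 75.21 + 76.68 + 77.41 + 77.52 + 76.85) / 6 = 76.5483
s̄ = (1.36 + 1.65 + 2.69 + 2.02 + 1.91 + 1.78) / 6 = 1.9017
UCL = X̄̄ + A₃·s̄ = 76.5483 + 1.427 × 1.9017 = 79.2620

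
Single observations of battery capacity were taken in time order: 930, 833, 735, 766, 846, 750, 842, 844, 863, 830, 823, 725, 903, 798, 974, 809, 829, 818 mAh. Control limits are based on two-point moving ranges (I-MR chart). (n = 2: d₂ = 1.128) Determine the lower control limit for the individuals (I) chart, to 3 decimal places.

X̄ = (930 + 833 + 735 + 766 + 846 + 750 + 842 + 844 + 863 + 830 + 823 + 725 + 903 + 798 + 974 + 809 + 829 + 818) / 18 = 828.7778
Moving ranges: 97, 98, 31, 80, 96, 92, 2, 19, 33, 7, 98, 178, 105, 176, 165, 20, 11; M̄R̄ = 1308.0000 / 17 = 76.9412
LCL = X̄ − 3·M̄R̄/d₂ = 828.7778 − 3 × 76.9412 / 1.128 = 624.1470

624.147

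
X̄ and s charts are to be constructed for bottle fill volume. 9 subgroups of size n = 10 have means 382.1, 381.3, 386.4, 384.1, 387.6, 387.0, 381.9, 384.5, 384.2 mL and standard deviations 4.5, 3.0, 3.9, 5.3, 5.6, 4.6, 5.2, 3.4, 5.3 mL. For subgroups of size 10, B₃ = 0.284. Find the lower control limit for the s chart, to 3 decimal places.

s̄ = (4.5 + 3.0 + 3.9 + 5.3 + 5.6 + 4.6 + 5.2 + 3.4 + 5.3) / 9 = 4.5333
LCL_s = B₃·s̄ = 0.284 × 4.5333 = 1.2875

1.287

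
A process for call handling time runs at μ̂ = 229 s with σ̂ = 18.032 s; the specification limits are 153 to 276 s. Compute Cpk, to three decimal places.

Cpu = (USL − μ̂) / (3σ̂) = (276 − 229) / (3 × 18.032) = 0.8688; Cpl = (μ̂ − LSL) / (3σ̂) = (229 − 153) / (3 × 18.032) = 1.4049; Cpk = min(Cpu, Cpl) = 0.8688

0.869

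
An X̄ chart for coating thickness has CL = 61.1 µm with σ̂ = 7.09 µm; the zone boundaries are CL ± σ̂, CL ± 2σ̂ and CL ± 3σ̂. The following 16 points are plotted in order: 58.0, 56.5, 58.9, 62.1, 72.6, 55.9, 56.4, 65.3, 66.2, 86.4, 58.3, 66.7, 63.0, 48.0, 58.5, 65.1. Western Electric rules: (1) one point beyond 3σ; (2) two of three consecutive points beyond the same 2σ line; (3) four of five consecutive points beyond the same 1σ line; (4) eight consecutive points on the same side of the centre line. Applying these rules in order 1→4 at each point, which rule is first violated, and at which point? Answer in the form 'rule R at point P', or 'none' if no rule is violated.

Zone of each point (C = within 1σ̂, B = 1σ̂–2σ̂, A = 2σ̂–3σ̂, * = beyond 3σ̂; sign = side of CL): 1:-C, 2:-C, 3:-C, 4:+C, 5:+B, 6:-C, 7:-C, 8:+C, 9:+C, 10:+*, 11:-C, 12:+C, 13:+C, 14:-B, 15:-C, 16:+C
Rule 1 (one point beyond the 3σ limits) is satisfied at point 10.

rule 1 at point 10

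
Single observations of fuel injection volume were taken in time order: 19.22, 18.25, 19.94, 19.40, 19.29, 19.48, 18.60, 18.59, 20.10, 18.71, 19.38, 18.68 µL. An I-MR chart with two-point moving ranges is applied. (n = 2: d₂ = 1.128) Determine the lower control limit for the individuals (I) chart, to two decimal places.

X̄ = (19.22 + 18.25 + 19.94 + 19.40 + 19.29 + 19.48 + 18.60 + 18.59 + 20.10 + 18.71 + 19.38 + 18.68) / 12 = 19.1367
Moving ranges: 0.97, 1.69, 0.54, 0.11, 0.19, 0.88, 0.01, 1.51, 1.39, 0.67, 0.70; M̄R̄ = 8.6600 / 11 = 0.7873
LCL = X̄ − 3·M̄R̄/d₂ = 19.1367 − 3 × 0.7873 / 1.128 = 17.0429

17.04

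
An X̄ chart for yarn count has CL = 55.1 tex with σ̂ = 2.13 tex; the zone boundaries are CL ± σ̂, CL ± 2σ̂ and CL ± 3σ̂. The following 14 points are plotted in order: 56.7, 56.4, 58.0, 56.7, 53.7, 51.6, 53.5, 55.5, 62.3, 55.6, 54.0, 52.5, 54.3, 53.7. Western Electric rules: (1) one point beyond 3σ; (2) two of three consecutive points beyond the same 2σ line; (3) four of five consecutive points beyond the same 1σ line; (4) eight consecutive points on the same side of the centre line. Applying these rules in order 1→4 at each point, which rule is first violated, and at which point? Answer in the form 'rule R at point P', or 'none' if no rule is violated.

rule 1 at point 9

Zone of each point (C = within 1σ̂, B = 1σ̂–2σ̂, A = 2σ̂–3σ̂, * = beyond 3σ̂; sign = side of CL): 1:+C, 2:+C, 3:+B, 4:+C, 5:-C, 6:-B, 7:-C, 8:+C, 9:+*, 10:+C, 11:-C, 12:-B, 13:-C, 14:-C
Rule 1 (one point beyond the 3σ limits) is satisfied at point 9.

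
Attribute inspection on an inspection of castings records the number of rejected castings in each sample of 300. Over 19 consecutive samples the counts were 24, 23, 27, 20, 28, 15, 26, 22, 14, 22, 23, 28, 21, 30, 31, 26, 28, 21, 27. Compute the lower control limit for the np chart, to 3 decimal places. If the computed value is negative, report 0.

p̄ = Σdᵢ / (k·n) = 456 / (19 × 300) = 0.08000
LCL = np̄ − 3·√(np̄(1−p̄)) = 24.0000 − 3 × 4.6989 = 9.9032

9.903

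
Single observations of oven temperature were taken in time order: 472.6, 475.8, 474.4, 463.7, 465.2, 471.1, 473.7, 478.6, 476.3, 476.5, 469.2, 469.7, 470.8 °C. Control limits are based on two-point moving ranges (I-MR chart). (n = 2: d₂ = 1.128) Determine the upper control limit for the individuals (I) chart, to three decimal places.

481.343

X̄ = (472.6 + 475.8 + 474.4 + 463.7 + 465.2 + 471.1 + 473.7 + 478.6 + 476.3 + 476.5 + 469.2 + 469.7 + 470.8) / 13 = 472.1231
Moving ranges: 3.2, 1.4, 10.7, 1.5, 5.9, 2.6, 4.9, 2.3, 0.2, 7.3, 0.5, 1.1; M̄R̄ = 41.6000 / 12 = 3.4667
UCL = X̄ + 3·M̄R̄/d₂ = 472.1231 + 3 × 3.4667 / 1.128 = 481.3429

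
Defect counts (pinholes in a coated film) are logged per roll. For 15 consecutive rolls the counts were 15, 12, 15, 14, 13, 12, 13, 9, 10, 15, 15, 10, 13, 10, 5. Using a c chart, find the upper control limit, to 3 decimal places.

22.488

c̄ = (15 + 12 + 15 + 14 + 13 + 12 + 13 + 9 + 10 + 15 + 15 + 10 + 13 + 10 + 5) / 15 = 181 / 15 = 12.0667
UCL = c̄ + 3√c̄ = 12.0667 + 3 × √12.0667 = 12.0667 + 3 × 3.4737 = 22.4878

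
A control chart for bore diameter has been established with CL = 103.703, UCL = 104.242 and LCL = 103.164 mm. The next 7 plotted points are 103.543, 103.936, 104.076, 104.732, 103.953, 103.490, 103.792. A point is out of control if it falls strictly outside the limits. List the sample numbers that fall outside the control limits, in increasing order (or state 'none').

4

Compare each point to [103.164, 104.242]: sample 4 = 104.732 > UCL.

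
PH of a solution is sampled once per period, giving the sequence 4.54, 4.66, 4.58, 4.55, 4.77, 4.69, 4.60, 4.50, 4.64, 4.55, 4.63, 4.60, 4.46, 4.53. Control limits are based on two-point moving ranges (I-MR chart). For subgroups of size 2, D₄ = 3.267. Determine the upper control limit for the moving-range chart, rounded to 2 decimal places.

0.32

Moving ranges: 0.12, 0.08, 0.03, 0.22, 0.08, 0.09, 0.10, 0.14, 0.09, 0.08, 0.03, 0.14, 0.07; M̄R̄ = 1.2700 / 13 = 0.0977
UCL_MR = D₄·M̄R̄ = 3.267 × 0.0977 = 0.3192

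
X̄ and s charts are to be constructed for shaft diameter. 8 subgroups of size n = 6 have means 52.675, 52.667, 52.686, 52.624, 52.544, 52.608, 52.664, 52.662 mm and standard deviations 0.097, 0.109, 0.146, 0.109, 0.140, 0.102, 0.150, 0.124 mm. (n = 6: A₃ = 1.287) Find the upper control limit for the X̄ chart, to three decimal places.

X̄̄ = (52.675 + 52.667 + 52.686 + 52.624 + 52.544 + 52.608 + 52.664 + 52.662) / 8 = 52.6412
s̄ = (0.097 + 0.109 + 0.146 + 0.109 + 0.140 + 0.102 + 0.150 + 0.124) / 8 = 0.1221
UCL = X̄̄ + A₃·s̄ = 52.6412 + 1.287 × 0.1221 = 52.7984

52.798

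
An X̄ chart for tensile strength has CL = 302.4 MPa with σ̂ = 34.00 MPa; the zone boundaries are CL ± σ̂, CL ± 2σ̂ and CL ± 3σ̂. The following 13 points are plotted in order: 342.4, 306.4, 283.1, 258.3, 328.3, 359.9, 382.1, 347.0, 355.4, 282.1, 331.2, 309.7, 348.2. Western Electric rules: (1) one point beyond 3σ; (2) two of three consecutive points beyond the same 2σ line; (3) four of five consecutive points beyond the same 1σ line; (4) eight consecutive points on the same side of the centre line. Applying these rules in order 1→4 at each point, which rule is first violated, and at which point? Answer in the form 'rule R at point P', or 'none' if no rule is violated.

rule 3 at point 9

Zone of each point (C = within 1σ̂, B = 1σ̂–2σ̂, A = 2σ̂–3σ̂, * = beyond 3σ̂; sign = side of CL): 1:+B, 2:+C, 3:-C, 4:-B, 5:+C, 6:+B, 7:+A, 8:+B, 9:+B, 10:-C, 11:+C, 12:+C, 13:+B
Rule 3 (four of five consecutive points beyond the same 1σ limit) is satisfied at point 9.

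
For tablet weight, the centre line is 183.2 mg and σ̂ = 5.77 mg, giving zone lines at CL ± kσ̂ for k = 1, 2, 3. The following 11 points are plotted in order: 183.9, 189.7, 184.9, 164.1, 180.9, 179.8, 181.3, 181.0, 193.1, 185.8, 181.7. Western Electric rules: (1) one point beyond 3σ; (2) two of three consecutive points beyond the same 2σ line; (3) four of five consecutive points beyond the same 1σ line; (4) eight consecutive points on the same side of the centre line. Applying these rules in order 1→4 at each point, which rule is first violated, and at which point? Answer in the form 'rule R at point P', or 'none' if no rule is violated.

rule 1 at point 4

Zone of each point (C = within 1σ̂, B = 1σ̂–2σ̂, A = 2σ̂–3σ̂, * = beyond 3σ̂; sign = side of CL): 1:+C, 2:+B, 3:+C, 4:-*, 5:-C, 6:-C, 7:-C, 8:-C, 9:+B, 10:+C, 11:-C
Rule 1 (one point beyond the 3σ limits) is satisfied at point 4.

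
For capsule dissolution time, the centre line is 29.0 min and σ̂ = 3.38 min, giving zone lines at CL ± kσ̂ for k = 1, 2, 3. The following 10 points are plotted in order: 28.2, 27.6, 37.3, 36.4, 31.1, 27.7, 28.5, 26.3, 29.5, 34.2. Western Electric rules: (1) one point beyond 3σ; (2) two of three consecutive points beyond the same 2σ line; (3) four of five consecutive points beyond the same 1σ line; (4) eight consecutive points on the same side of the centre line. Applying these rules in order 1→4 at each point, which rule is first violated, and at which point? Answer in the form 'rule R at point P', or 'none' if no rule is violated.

rule 2 at point 4

Zone of each point (C = within 1σ̂, B = 1σ̂–2σ̂, A = 2σ̂–3σ̂, * = beyond 3σ̂; sign = side of CL): 1:-C, 2:-C, 3:+A, 4:+A, 5:+C, 6:-C, 7:-C, 8:-C, 9:+C, 10:+B
Rule 2 (two of three consecutive points beyond the same 2σ limit) is satisfied at point 4.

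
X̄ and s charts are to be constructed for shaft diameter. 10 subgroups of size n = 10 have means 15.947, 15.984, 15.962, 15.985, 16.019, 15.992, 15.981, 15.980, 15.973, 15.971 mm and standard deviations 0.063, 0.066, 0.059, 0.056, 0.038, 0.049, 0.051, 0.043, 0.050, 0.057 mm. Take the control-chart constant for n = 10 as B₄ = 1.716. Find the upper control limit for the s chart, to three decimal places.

0.091

s̄ = (0.063 + 0.066 + 0.059 + 0.056 + 0.038 + 0.049 + 0.051 + 0.043 + 0.050 + 0.057) / 10 = 0.0532
UCL_s = B₄·s̄ = 1.716 × 0.0532 = 0.0913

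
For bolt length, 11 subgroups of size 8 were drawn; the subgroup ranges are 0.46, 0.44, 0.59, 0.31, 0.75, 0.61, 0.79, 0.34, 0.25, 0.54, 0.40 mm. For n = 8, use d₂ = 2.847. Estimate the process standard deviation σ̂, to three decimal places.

0.175

R̄ = (0.46 + 0.44 + 0.59 + 0.31 + 0.75 + 0.61 + 0.79 + 0.34 + 0.25 + 0.54 + 0.40) / 11 = 0.4982
σ̂ = R̄ / d₂ = 0.4982 / 2.847 = 0.1750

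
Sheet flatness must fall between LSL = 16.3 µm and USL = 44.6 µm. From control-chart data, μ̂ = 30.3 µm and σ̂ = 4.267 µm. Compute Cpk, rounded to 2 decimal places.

Cpu = (USL − μ̂) / (3σ̂) = (44.6 − 30.3) / (3 × 4.267) = 1.1171; Cpl = (μ̂ − LSL) / (3σ̂) = (30.3 − 16.3) / (3 × 4.267) = 1.0937; Cpk = min(Cpu, Cpl) = 1.0937

1.09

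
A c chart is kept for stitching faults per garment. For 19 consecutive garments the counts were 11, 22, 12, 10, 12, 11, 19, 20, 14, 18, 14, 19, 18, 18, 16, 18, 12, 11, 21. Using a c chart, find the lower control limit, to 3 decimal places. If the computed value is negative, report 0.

c̄ = (11 + 22 + 12 + 10 + 12 + 11 + 19 + 20 + 14 + 18 + 14 + 19 + 18 + 18 + 16 + 18 + 12 + 11 + 21) / 19 = 296 / 19 = 15.5789
LCL = c̄ − 3√c̄ = 15.5789 − 3 × 3.9470 = 3.7379

3.738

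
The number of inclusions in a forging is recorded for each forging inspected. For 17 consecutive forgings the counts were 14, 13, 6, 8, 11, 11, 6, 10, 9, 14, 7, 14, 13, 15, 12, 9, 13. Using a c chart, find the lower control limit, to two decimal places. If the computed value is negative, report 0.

c̄ = (14 + 13 + 6 + 8 + 11 + 11 + 6 + 10 + 9 + 14 + 7 + 14 + 13 + 15 + 12 + 9 + 13) / 17 = 185 / 17 = 10.8824
LCL = c̄ − 3√c̄ = 10.8824 − 3 × 3.2988 = 0.9858

0.99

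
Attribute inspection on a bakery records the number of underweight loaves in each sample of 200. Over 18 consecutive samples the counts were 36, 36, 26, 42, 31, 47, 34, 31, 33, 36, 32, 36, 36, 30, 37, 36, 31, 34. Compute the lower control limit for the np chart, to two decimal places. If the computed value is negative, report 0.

18.61

p̄ = Σdᵢ / (k·n) = 624 / (18 × 200) = 0.17333
LCL = np̄ − 3·√(np̄(1−p̄)) = 34.6667 − 3 × 5.3533 = 18.6068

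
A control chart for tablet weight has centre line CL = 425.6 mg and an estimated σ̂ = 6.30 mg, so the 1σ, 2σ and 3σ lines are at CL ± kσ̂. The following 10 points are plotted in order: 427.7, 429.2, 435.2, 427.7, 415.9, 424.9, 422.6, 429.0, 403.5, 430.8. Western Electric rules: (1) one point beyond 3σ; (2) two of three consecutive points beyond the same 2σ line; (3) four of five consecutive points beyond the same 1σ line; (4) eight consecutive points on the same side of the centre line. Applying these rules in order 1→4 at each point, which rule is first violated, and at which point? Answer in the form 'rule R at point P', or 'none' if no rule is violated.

rule 1 at point 9

Zone of each point (C = within 1σ̂, B = 1σ̂–2σ̂, A = 2σ̂–3σ̂, * = beyond 3σ̂; sign = side of CL): 1:+C, 2:+C, 3:+B, 4:+C, 5:-B, 6:-C, 7:-C, 8:+C, 9:-*, 10:+C
Rule 1 (one point beyond the 3σ limits) is satisfied at point 9.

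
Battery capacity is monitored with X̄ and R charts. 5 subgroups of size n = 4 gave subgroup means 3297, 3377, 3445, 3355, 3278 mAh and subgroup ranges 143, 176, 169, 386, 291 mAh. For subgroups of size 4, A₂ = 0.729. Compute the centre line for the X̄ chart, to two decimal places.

3350.40

X̄̄ = (3297 + 3377 + 3445 + 3355 + 3278) / 5 = 16752.0000 / 5 = 3350.4000
CL = X̄̄ = 3350.4000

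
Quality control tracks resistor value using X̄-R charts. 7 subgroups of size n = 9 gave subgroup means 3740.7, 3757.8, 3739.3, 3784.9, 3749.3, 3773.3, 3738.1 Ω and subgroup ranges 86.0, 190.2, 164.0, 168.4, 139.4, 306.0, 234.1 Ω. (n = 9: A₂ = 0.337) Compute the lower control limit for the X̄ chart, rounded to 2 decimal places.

X̄̄ = (3740.7 + 3757.8 + 3739.3 + 3784.9 + 3749.3 + 3773.3 + 3738.1) / 7 = 26283.4000 / 7 = 3754.7714
R̄ = (86.0 + 190.2 + 164.0 + 168.4 + 139.4 + 306.0 + 234.1) / 7 = 1288.1000 / 7 = 184.0143
LCL = X̄̄ − A₂·R̄ = 3754.7714 − 0.337 × 184.0143 = 3692.7586

3692.76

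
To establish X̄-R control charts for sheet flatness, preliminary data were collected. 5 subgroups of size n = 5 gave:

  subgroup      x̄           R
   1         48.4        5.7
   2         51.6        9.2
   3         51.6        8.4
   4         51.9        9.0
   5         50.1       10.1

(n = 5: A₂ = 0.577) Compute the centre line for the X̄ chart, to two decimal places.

50.72

X̄̄ = (48.4 + 51.6 + 51.6 + 51.9 + 50.1) / 5 = 253.6000 / 5 = 50.7200
CL = X̄̄ = 50.7200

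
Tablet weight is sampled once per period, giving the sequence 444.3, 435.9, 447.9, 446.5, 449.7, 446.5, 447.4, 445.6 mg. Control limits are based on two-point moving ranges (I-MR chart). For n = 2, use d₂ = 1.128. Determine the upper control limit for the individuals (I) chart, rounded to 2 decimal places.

X̄ = (444.3 + 435.9 + 447.9 + 446.5 + 449.7 + 446.5 + 447.4 + 445.6) / 8 = 445.4750
Moving ranges: 8.4, 12.0, 1.4, 3.2, 3.2, 0.9, 1.8; M̄R̄ = 30.9000 / 7 = 4.4143
UCL = X̄ + 3·M̄R̄/d₂ = 445.4750 + 3 × 4.4143 / 1.128 = 457.2151

457.22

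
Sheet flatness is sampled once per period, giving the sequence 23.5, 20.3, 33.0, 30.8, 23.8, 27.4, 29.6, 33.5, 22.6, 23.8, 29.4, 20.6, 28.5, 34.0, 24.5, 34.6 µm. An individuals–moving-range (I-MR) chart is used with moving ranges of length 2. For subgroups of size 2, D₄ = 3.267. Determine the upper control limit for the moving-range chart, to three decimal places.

20.539

Moving ranges: 3.2, 12.7, 2.2, 7.0, 3.6, 2.2, 3.9, 10.9, 1.2, 5.6, 8.8, 7.9, 5.5, 9.5, 10.1; M̄R̄ = 94.3000 / 15 = 6.2867
UCL_MR = D₄·M̄R̄ = 3.267 × 6.2867 = 20.5385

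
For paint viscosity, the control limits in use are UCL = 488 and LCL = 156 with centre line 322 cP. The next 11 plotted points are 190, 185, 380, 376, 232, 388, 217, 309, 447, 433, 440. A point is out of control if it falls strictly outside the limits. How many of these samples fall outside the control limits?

0

All 11 points lie within [156, 488].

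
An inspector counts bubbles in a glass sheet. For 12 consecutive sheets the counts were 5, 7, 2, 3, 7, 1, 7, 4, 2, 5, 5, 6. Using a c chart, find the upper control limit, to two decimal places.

c̄ = (5 + 7 + 2 + 3 + 7 + 1 + 7 + 4 + 2 + 5 + 5 + 6) / 12 = 54 / 12 = 4.5000
UCL = c̄ + 3√c̄ = 4.5000 + 3 × √4.5000 = 4.5000 + 3 × 2.1213 = 10.8640

10.86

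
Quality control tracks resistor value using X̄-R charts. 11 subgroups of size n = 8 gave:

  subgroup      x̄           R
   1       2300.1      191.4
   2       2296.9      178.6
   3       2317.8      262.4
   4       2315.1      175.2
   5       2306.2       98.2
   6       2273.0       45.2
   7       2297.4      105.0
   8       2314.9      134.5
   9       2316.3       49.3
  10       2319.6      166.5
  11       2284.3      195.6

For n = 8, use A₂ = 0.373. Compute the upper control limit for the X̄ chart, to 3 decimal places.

X̄̄ = (2300.1 + 2296.9 + 2317.8 + 2315.1 + 2306.2 + 2273.0 + 2297.4 + 2314.9 + 2316.3 + 2319.6 + 2284.3) / 11 = 25341.6000 / 11 = 2303.7818
R̄ = (191.4 + 178.6 + 262.4 + 175.2 + 98.2 + 45.2 + 105.0 + 134.5 + 49.3 + 166.5 + 195.6) / 11 = 1601.9000 / 11 = 145.6273
UCL = X̄̄ + A₂·R̄ = 2303.7818 + 0.373 × 145.6273 = 2358.1008

2358.101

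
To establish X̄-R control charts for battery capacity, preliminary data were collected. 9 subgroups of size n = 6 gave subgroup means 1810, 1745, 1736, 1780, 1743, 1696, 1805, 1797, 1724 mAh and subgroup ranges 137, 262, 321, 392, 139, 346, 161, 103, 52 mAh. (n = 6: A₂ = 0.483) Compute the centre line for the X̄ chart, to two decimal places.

1759.56

X̄̄ = (1810 + 1745 + 1736 + 1780 + 1743 + 1696 + 1805 + 1797 + 1724) / 9 = 15836.0000 / 9 = 1759.5556
CL = X̄̄ = 1759.5556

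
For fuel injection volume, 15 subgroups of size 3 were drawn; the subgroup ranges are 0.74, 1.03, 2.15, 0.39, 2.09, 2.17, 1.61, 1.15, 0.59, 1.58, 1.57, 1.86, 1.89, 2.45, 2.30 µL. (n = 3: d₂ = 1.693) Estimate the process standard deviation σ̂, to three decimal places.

R̄ = (0.74 + 1.03 + 2.15 + 0.39 + 2.09 + 2.17 + 1.61 + 1.15 + 0.59 + 1.58 + 1.57 + 1.86 + 1.89 + 2.45 + 2.30) / 15 = 1.5713
σ̂ = R̄ / d₂ = 1.5713 / 1.693 = 0.9281

0.928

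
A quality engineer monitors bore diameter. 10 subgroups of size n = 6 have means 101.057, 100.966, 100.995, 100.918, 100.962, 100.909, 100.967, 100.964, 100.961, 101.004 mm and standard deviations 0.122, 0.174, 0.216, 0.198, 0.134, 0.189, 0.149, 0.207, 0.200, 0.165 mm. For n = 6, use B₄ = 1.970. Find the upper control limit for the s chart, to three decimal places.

s̄ = (0.122 + 0.174 + 0.216 + 0.198 + 0.134 + 0.189 + 0.149 + 0.207 + 0.200 + 0.165) / 10 = 0.1754
UCL_s = B₄·s̄ = 1.970 × 0.1754 = 0.3455

0.346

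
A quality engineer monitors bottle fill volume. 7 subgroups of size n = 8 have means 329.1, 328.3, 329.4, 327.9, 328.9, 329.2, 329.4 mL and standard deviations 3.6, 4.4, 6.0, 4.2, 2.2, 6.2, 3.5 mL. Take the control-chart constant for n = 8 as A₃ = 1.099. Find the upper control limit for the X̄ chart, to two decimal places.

X̄̄ = (329.1 + 328.3 + 329.4 + 327.9 + 328.9 + 329.2 + 329.4) / 7 = 328.8857
s̄ = (3.6 + 4.4 + 6.0 + 4.2 + 2.2 + 6.2 + 3.5) / 7 = 4.3000
UCL = X̄̄ + A₃·s̄ = 328.8857 + 1.099 × 4.3000 = 333.6114

333.61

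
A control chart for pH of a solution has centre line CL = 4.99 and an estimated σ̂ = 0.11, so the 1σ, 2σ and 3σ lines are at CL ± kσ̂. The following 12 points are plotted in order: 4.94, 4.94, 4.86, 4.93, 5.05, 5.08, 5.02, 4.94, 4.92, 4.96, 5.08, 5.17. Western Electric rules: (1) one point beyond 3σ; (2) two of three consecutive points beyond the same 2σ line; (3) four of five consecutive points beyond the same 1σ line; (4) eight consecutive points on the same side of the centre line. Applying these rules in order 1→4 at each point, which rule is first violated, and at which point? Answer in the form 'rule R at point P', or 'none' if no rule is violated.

Zone of each point (C = within 1σ̂, B = 1σ̂–2σ̂, A = 2σ̂–3σ̂, * = beyond 3σ̂; sign = side of CL): 1:-C, 2:-C, 3:-B, 4:-C, 5:+C, 6:+C, 7:+C, 8:-C, 9:-C, 10:-C, 11:+C, 12:+B
No rule fires across all 12 points.

none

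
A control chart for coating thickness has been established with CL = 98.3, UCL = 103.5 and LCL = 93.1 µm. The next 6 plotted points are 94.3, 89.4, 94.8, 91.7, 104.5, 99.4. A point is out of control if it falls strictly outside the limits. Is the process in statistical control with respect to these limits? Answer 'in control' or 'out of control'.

out of control

Compare each point to [93.1, 103.5]: sample 2 = 89.4 < LCL; sample 4 = 91.7 < LCL; sample 5 = 104.5 > UCL.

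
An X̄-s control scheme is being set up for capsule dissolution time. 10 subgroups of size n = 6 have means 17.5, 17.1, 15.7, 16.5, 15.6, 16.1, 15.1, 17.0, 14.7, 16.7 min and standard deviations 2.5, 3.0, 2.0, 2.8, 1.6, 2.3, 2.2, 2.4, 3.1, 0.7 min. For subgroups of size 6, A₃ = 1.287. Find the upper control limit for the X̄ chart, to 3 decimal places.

19.109

X̄̄ = (17.5 + 17.1 + 15.7 + 16.5 + 15.6 + 16.1 + 15.1 + 17.0 + 14.7 + 16.7) / 10 = 16.2000
s̄ = (2.5 + 3.0 + 2.0 + 2.8 + 1.6 + 2.3 + 2.2 + 2.4 + 3.1 + 0.7) / 10 = 2.2600
UCL = X̄̄ + A₃·s̄ = 16.2000 + 1.287 × 2.2600 = 19.1086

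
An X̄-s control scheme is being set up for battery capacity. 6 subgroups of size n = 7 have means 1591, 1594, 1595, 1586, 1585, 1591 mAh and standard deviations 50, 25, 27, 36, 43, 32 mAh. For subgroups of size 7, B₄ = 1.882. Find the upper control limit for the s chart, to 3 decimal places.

s̄ = (50 + 25 + 27 + 36 + 43 + 32) / 6 = 35.5000
UCL_s = B₄·s̄ = 1.882 × 35.5000 = 66.8110

66.811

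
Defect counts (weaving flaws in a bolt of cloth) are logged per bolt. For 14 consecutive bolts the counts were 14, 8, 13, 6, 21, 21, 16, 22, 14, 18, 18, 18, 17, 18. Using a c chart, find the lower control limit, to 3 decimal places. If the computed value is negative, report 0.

c̄ = (14 + 8 + 13 + 6 + 21 + 21 + 16 + 22 + 14 + 18 + 18 + 18 + 17 + 18) / 14 = 224 / 14 = 16.0000
LCL = c̄ − 3√c̄ = 16.0000 − 3 × 4.0000 = 4.0000

4.000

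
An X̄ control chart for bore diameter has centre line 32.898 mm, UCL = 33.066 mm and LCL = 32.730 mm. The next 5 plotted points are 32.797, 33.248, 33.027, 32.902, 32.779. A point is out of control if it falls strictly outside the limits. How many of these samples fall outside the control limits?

Compare each point to [32.730, 33.066]: sample 2 = 33.248 > UCL.

1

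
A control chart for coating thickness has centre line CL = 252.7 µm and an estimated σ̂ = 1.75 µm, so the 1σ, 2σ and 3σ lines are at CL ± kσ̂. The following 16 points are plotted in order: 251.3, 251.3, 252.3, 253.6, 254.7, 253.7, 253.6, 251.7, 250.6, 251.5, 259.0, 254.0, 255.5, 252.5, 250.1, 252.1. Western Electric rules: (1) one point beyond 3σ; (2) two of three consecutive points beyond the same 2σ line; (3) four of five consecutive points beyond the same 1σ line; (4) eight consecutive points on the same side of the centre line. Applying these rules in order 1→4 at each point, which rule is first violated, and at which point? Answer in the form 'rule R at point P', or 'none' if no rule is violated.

rule 1 at point 11

Zone of each point (C = within 1σ̂, B = 1σ̂–2σ̂, A = 2σ̂–3σ̂, * = beyond 3σ̂; sign = side of CL): 1:-C, 2:-C, 3:-C, 4:+C, 5:+B, 6:+C, 7:+C, 8:-C, 9:-B, 10:-C, 11:+*, 12:+C, 13:+B, 14:-C, 15:-B, 16:-C
Rule 1 (one point beyond the 3σ limits) is satisfied at point 11.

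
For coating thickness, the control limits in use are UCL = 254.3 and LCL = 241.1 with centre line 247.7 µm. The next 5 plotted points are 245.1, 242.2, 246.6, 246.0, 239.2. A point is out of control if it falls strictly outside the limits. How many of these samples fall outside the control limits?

Compare each point to [241.1, 254.3]: sample 5 = 239.2 < LCL.

1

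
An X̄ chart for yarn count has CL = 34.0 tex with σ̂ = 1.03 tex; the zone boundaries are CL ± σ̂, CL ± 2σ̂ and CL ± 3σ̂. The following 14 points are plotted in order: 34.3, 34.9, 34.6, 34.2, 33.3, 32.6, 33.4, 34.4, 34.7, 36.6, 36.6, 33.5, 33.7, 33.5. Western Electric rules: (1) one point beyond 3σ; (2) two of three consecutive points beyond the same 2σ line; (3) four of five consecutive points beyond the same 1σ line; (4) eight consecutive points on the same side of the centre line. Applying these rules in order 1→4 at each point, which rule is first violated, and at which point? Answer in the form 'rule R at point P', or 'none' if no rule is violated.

Zone of each point (C = within 1σ̂, B = 1σ̂–2σ̂, A = 2σ̂–3σ̂, * = beyond 3σ̂; sign = side of CL): 1:+C, 2:+C, 3:+C, 4:+C, 5:-C, 6:-B, 7:-C, 8:+C, 9:+C, 10:+A, 11:+A, 12:-C, 13:-C, 14:-C
Rule 2 (two of three consecutive points beyond the same 2σ limit) is satisfied at point 11.

rule 2 at point 11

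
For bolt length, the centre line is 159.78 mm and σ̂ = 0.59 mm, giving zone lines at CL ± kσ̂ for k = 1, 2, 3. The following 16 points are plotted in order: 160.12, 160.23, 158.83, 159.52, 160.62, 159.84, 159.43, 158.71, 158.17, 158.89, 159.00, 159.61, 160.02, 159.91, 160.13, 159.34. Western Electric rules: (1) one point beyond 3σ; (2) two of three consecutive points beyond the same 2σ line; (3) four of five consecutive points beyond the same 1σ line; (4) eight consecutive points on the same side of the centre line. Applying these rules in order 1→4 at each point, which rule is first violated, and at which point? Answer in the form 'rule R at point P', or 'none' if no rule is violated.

rule 3 at point 11

Zone of each point (C = within 1σ̂, B = 1σ̂–2σ̂, A = 2σ̂–3σ̂, * = beyond 3σ̂; sign = side of CL): 1:+C, 2:+C, 3:-B, 4:-C, 5:+B, 6:+C, 7:-C, 8:-B, 9:-A, 10:-B, 11:-B, 12:-C, 13:+C, 14:+C, 15:+C, 16:-C
Rule 3 (four of five consecutive points beyond the same 1σ limit) is satisfied at point 11.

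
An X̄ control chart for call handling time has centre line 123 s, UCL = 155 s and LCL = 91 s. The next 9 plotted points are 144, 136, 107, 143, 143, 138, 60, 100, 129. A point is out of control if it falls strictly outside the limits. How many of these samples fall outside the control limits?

Compare each point to [91, 155]: sample 7 = 60 < LCL.

1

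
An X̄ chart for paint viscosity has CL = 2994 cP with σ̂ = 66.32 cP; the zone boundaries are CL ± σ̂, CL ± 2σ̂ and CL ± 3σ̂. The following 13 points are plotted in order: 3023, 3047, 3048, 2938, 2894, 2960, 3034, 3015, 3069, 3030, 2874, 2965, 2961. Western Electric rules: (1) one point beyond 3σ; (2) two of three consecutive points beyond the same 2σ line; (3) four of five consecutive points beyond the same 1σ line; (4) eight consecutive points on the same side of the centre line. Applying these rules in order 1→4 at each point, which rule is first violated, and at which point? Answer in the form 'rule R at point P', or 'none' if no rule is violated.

Zone of each point (C = within 1σ̂, B = 1σ̂–2σ̂, A = 2σ̂–3σ̂, * = beyond 3σ̂; sign = side of CL): 1:+C, 2:+C, 3:+C, 4:-C, 5:-B, 6:-C, 7:+C, 8:+C, 9:+B, 10:+C, 11:-B, 12:-C, 13:-C
No rule fires across all 13 points.

none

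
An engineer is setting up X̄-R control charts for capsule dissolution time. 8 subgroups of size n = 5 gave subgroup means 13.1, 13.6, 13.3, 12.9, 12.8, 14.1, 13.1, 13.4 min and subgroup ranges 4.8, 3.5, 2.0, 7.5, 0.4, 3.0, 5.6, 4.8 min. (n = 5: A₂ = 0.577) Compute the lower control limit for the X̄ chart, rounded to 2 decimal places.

11.01

X̄̄ = (13.1 + 13.6 + 13.3 + 12.9 + 12.8 + 14.1 + 13.1 + 13.4) / 8 = 106.3000 / 8 = 13.2875
R̄ = (4.8 + 3.5 + 2.0 + 7.5 + 0.4 + 3.0 + 5.6 + 4.8) / 8 = 31.6000 / 8 = 3.9500
LCL = X̄̄ − A₂·R̄ = 13.2875 − 0.577 × 3.9500 = 11.0084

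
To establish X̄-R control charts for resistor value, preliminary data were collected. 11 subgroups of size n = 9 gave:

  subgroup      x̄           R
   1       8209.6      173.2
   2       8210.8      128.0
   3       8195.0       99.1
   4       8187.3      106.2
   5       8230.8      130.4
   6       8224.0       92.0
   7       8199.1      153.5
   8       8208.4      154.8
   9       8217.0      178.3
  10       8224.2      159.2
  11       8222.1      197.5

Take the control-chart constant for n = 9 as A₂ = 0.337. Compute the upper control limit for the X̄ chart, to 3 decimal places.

X̄̄ = (8209.6 + 8210.8 + 8195.0 + 8187.3 + 8230.8 + 8224.0 + 8199.1 + 8208.4 + 8217.0 + 8224.2 + 8222.1) / 11 = 90328.3000 / 11 = 8211.6636
R̄ = (173.2 + 128.0 + 99.1 + 106.2 + 130.4 + 92.0 + 153.5 + 154.8 + 178.3 + 159.2 + 197.5) / 11 = 1572.2000 / 11 = 142.9273
UCL = X̄̄ + A₂·R̄ = 8211.6636 + 0.337 × 142.9273 = 8259.8301

8259.830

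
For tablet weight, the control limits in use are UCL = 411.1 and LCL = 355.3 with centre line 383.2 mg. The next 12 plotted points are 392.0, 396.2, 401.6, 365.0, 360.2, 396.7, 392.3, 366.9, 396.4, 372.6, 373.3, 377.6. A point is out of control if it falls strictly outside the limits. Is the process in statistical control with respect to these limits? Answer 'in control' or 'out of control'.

All 12 points lie within [355.3, 411.1].

in control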